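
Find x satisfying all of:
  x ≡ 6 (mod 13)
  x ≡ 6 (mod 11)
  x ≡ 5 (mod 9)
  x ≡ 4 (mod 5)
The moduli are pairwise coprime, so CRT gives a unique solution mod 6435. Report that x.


Product of moduli M = 13 · 11 · 9 · 5 = 6435.
Merge one congruence at a time:
  Start: x ≡ 6 (mod 13).
  Combine with x ≡ 6 (mod 11); new modulus lcm = 143.
    Write x = 6 + 13·t and substitute into x ≡ 6 (mod 11): 13·t ≡ 6 − 6 = 0 (mod 11).
    Reduce coefficients mod 11: 2·t ≡ 0 (mod 11).
    The inverse of 2 mod 11 is 6 (since 2·6 = 12 = 1·11 + 1), so t ≡ 6·0 = 0 ≡ 0 (mod 11).
    Then x = 6 + 13·0 = 6, valid modulo lcm(13, 11) = 143: x ≡ 6 (mod 143).
  Combine with x ≡ 5 (mod 9); new modulus lcm = 1287.
    Write x = 6 + 143·t and substitute into x ≡ 5 (mod 9): 143·t ≡ 5 − 6 = -1 (mod 9).
    Reduce coefficients mod 9: 8·t ≡ 8 (mod 9).
    The inverse of 8 mod 9 is 8 (since 8·8 = 64 = 7·9 + 1), so t ≡ 8·8 = 64 ≡ 1 (mod 9).
    Then x = 6 + 143·1 = 149, valid modulo lcm(143, 9) = 1287: x ≡ 149 (mod 1287).
  Combine with x ≡ 4 (mod 5); new modulus lcm = 6435.
    Write x = 149 + 1287·t and substitute into x ≡ 4 (mod 5): 1287·t ≡ 4 − 149 = -145 (mod 5).
    Reduce coefficients mod 5: 2·t ≡ 0 (mod 5).
    The inverse of 2 mod 5 is 3 (since 2·3 = 6 = 1·5 + 1), so t ≡ 3·0 = 0 ≡ 0 (mod 5).
    Then x = 149 + 1287·0 = 149, valid modulo lcm(1287, 5) = 6435: x ≡ 149 (mod 6435).
Verify against each original: 149 mod 13 = 6, 149 mod 11 = 6, 149 mod 9 = 5, 149 mod 5 = 4.

x ≡ 149 (mod 6435).


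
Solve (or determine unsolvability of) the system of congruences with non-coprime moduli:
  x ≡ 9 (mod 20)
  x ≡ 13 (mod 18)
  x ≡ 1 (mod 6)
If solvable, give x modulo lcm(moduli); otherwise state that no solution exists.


Moduli 20, 18, 6 are not pairwise coprime, so CRT works modulo lcm(m_i) when all pairwise compatibility conditions hold.
Pairwise compatibility: gcd(m_i, m_j) must divide a_i - a_j for every pair.
Merge one congruence at a time:
  Start: x ≡ 9 (mod 20).
  Combine with x ≡ 13 (mod 18): gcd(20, 18) = 2; 13 - 9 = 4, which IS divisible by 2, so compatible.
    Write x = 9 + 20·t and substitute into x ≡ 13 (mod 18): 20·t ≡ 13 − 9 = 4 (mod 18).
    Divide the congruence (and modulus) by g = 2: 10·t ≡ 2 (mod 9).
    Reduce coefficients mod 9: 1·t ≡ 2 (mod 9).
    So t ≡ 2 (mod 9).
    Then x = 9 + 20·2 = 49, valid modulo lcm(20, 18) = 180: x ≡ 49 (mod 180).
  Combine with x ≡ 1 (mod 6): gcd(180, 6) = 6; 1 - 49 = -48, which IS divisible by 6, so compatible.
    Write x = 49 + 180·t and substitute into x ≡ 1 (mod 6): 180·t ≡ 1 − 49 = -48 (mod 6).
    Divide the congruence (and modulus) by g = 6: 30·t ≡ -8 (mod 1).
    Modulo 1 every t works; take t = 0.
    Then x = 49 + 180·0 = 49, valid modulo lcm(180, 6) = 180: x ≡ 49 (mod 180).
Verify: 49 mod 20 = 9, 49 mod 18 = 13, 49 mod 6 = 1.

x ≡ 49 (mod 180).


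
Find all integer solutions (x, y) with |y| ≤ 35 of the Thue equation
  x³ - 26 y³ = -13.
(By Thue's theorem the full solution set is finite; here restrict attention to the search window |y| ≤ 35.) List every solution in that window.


The equation is x³ - 26y³ = -13. For fixed y, x³ = 26·y³ − 13, so a solution requires the RHS to be a perfect cube.
Strategy: iterate y from -35 to 35, compute RHS = 26·y³ − 13, and check whether it is a (positive or negative) perfect cube.
Check small values of y:
  y = 0: RHS = -13 is not a perfect cube.
  y = 1: RHS = 13 is not a perfect cube.
  y = -1: RHS = -39 is not a perfect cube.
  y = 2: RHS = 195 is not a perfect cube.
  y = -2: RHS = -221 is not a perfect cube.
  y = 3: RHS = 689 is not a perfect cube.
  y = -3: RHS = -715 is not a perfect cube.
Continuing the search up to |y| = 35 finds no solutions either.
No (x, y) in the scanned range satisfies the equation.

No integer solutions with |y| ≤ 35.


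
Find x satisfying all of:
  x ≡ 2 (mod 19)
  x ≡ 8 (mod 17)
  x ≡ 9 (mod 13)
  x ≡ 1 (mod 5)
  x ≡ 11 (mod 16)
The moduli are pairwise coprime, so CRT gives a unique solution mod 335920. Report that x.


Product of moduli M = 19 · 17 · 13 · 5 · 16 = 335920.
Merge one congruence at a time:
  Start: x ≡ 2 (mod 19).
  Combine with x ≡ 8 (mod 17); new modulus lcm = 323.
    Write x = 2 + 19·t and substitute into x ≡ 8 (mod 17): 19·t ≡ 8 − 2 = 6 (mod 17).
    Reduce coefficients mod 17: 2·t ≡ 6 (mod 17).
    The inverse of 2 mod 17 is 9 (since 2·9 = 18 = 1·17 + 1), so t ≡ 9·6 = 54 ≡ 3 (mod 17).
    Then x = 2 + 19·3 = 59, valid modulo lcm(19, 17) = 323: x ≡ 59 (mod 323).
  Combine with x ≡ 9 (mod 13); new modulus lcm = 4199.
    Write x = 59 + 323·t and substitute into x ≡ 9 (mod 13): 323·t ≡ 9 − 59 = -50 (mod 13).
    Reduce coefficients mod 13: 11·t ≡ 2 (mod 13).
    The inverse of 11 mod 13 is 6 (since 11·6 = 66 = 5·13 + 1), so t ≡ 6·2 = 12 ≡ 12 (mod 13).
    Then x = 59 + 323·12 = 3935, valid modulo lcm(323, 13) = 4199: x ≡ 3935 (mod 4199).
  Combine with x ≡ 1 (mod 5); new modulus lcm = 20995.
    Write x = 3935 + 4199·t and substitute into x ≡ 1 (mod 5): 4199·t ≡ 1 − 3935 = -3934 (mod 5).
    Reduce coefficients mod 5: 4·t ≡ 1 (mod 5).
    The inverse of 4 mod 5 is 4 (since 4·4 = 16 = 3·5 + 1), so t ≡ 4·1 = 4 ≡ 4 (mod 5).
    Then x = 3935 + 4199·4 = 20731, valid modulo lcm(4199, 5) = 20995: x ≡ 20731 (mod 20995).
  Combine with x ≡ 11 (mod 16); new modulus lcm = 335920.
    Write x = 20731 + 20995·t and substitute into x ≡ 11 (mod 16): 20995·t ≡ 11 − 20731 = -20720 (mod 16).
    Reduce coefficients mod 16: 3·t ≡ 0 (mod 16).
    The inverse of 3 mod 16 is 11 (since 3·11 = 33 = 2·16 + 1), so t ≡ 11·0 = 0 ≡ 0 (mod 16).
    Then x = 20731 + 20995·0 = 20731, valid modulo lcm(20995, 16) = 335920: x ≡ 20731 (mod 335920).
Verify against each original: 20731 mod 19 = 2, 20731 mod 17 = 8, 20731 mod 13 = 9, 20731 mod 5 = 1, 20731 mod 16 = 11.

x ≡ 20731 (mod 335920).


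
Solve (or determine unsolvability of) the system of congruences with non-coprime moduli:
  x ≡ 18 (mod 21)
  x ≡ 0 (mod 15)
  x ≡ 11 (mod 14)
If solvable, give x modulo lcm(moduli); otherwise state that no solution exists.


Moduli 21, 15, 14 are not pairwise coprime, so CRT works modulo lcm(m_i) when all pairwise compatibility conditions hold.
Pairwise compatibility: gcd(m_i, m_j) must divide a_i - a_j for every pair.
Merge one congruence at a time:
  Start: x ≡ 18 (mod 21).
  Combine with x ≡ 0 (mod 15): gcd(21, 15) = 3; 0 - 18 = -18, which IS divisible by 3, so compatible.
    Write x = 18 + 21·t and substitute into x ≡ 0 (mod 15): 21·t ≡ 0 − 18 = -18 (mod 15).
    Divide the congruence (and modulus) by g = 3: 7·t ≡ -6 (mod 5).
    Reduce coefficients mod 5: 2·t ≡ 4 (mod 5).
    The inverse of 2 mod 5 is 3 (since 2·3 = 6 = 1·5 + 1), so t ≡ 3·4 = 12 ≡ 2 (mod 5).
    Then x = 18 + 21·2 = 60, valid modulo lcm(21, 15) = 105: x ≡ 60 (mod 105).
  Combine with x ≡ 11 (mod 14): gcd(105, 14) = 7; 11 - 60 = -49, which IS divisible by 7, so compatible.
    Write x = 60 + 105·t and substitute into x ≡ 11 (mod 14): 105·t ≡ 11 − 60 = -49 (mod 14).
    Divide the congruence (and modulus) by g = 7: 15·t ≡ -7 (mod 2).
    Reduce coefficients mod 2: 1·t ≡ 1 (mod 2).
    So t ≡ 1 (mod 2).
    Then x = 60 + 105·1 = 165, valid modulo lcm(105, 14) = 210: x ≡ 165 (mod 210).
Verify: 165 mod 21 = 18, 165 mod 15 = 0, 165 mod 14 = 11.

x ≡ 165 (mod 210).


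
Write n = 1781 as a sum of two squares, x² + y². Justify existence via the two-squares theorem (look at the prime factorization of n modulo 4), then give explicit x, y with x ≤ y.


Step 1: Factor n = 1781 = 13 · 137.
Step 2: Check the mod-4 condition on each prime factor: 13 ≡ 1 (mod 4), exponent 1; 137 ≡ 1 (mod 4), exponent 1.
All primes ≡ 3 (mod 4) appear to even exponent (or don't appear), so by the two-squares theorem n IS expressible as a sum of two squares.
Step 3: Build a representation. Here n = 13 · 137 is a product of primes ≡ 1 (mod 4). Each prime p ≡ 1 (mod 4) is itself a sum of two squares; find a² by testing p − a² for a perfect square:
  13: 13 − 1² = 12, 13 − 2² = 9 = 3² ⇒ 13 = 2² + 3².
  137: 137 − 1² = 136, 137 − 2² = 133, 137 − 3² = 128, 137 − 4² = 121 = 11² ⇒ 137 = 4² + 11².
  Combine using the Brahmagupta–Fibonacci identity (a² + b²)(c² + d²) = (ac − bd)² + (ad + bc)² = (ac + bd)² + (ad − bc)²:
  13 · 137 = 1781: from (2² + 3²)(4² + 11²), take (2·4 − 3·11, 2·11 + 3·4) = (8 − 33, 22 + 12) = (-25, 34); dropping signs (only squares matter) gives (25, 34); check 25² + 34² = 625 + 1156 = 1781 ✓.
Step 4: Order so x ≤ y and verify: 25² + 34² = 625 + 1156 = 1781 = n. ✓

n = 1781 = 25² + 34² (one valid representation with x ≤ y).


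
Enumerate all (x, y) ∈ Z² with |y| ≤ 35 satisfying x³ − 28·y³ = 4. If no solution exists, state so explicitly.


The equation is x³ - 28y³ = 4. For fixed y, x³ = 28·y³ + 4, so a solution requires the RHS to be a perfect cube.
Strategy: iterate y from -35 to 35, compute RHS = 28·y³ + 4, and check whether it is a (positive or negative) perfect cube.
Check small values of y:
  y = 0: RHS = 4 is not a perfect cube.
  y = 1: RHS = 32 is not a perfect cube.
  y = -1: RHS = -24 is not a perfect cube.
  y = 2: RHS = 228 is not a perfect cube.
  y = -2: RHS = -220 is not a perfect cube.
  y = 3: RHS = 760 is not a perfect cube.
  y = -3: RHS = -752 is not a perfect cube.
Continuing the search up to |y| = 35 finds no solutions either.
No (x, y) in the scanned range satisfies the equation.

No integer solutions with |y| ≤ 35.


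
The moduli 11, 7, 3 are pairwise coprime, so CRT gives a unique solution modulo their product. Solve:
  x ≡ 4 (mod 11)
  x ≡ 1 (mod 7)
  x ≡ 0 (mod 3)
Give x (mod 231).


Moduli 11, 7, 3 are pairwise coprime; by CRT there is a unique solution modulo M = 11 · 7 · 3 = 231.
Solve pairwise, accumulating the modulus:
  Start with x ≡ 4 (mod 11).
  Combine with x ≡ 1 (mod 7): since gcd(11, 7) = 1, we get a unique residue mod 77.
    Write x = 4 + 11·t and substitute into x ≡ 1 (mod 7): 11·t ≡ 1 − 4 = -3 (mod 7).
    Reduce coefficients mod 7: 4·t ≡ 4 (mod 7).
    The inverse of 4 mod 7 is 2 (since 4·2 = 8 = 1·7 + 1), so t ≡ 2·4 = 8 ≡ 1 (mod 7).
    Then x = 4 + 11·1 = 15, valid modulo lcm(11, 7) = 77: x ≡ 15 (mod 77).
  Combine with x ≡ 0 (mod 3): since gcd(77, 3) = 1, we get a unique residue mod 231.
    Write x = 15 + 77·t and substitute into x ≡ 0 (mod 3): 77·t ≡ 0 − 15 = -15 (mod 3).
    Reduce coefficients mod 3: 2·t ≡ 0 (mod 3).
    The inverse of 2 mod 3 is 2 (since 2·2 = 4 = 1·3 + 1), so t ≡ 2·0 = 0 ≡ 0 (mod 3).
    Then x = 15 + 77·0 = 15, valid modulo lcm(77, 3) = 231: x ≡ 15 (mod 231).
Verify: 15 mod 11 = 4 ✓, 15 mod 7 = 1 ✓, 15 mod 3 = 0 ✓.

x ≡ 15 (mod 231).


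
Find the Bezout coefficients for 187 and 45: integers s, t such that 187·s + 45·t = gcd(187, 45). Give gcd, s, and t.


Euclidean algorithm on (187, 45) — divide until remainder is 0:
  187 = 4 · 45 + 7
  45 = 6 · 7 + 3
  7 = 2 · 3 + 1
  3 = 3 · 1 + 0
gcd(187, 45) = 1.
Track Bezout coefficients alongside the remainders: start with r₀ = 187 = a·1 + b·0 (s = 1, t = 0) and r₁ = 45 = a·0 + b·1 (s = 0, t = 1); each new remainder r_{k+1} = r_{k-1} − q_k·r_k inherits s_{k+1} = s_{k-1} − q_k·s_k, t_{k+1} = t_{k-1} − q_k·t_k, so r_k = a·s_k + b·t_k at every step:
  q = 4: r = 7, s = 1 − 4·0 = 1, t = 0 − 4·1 = -4  (check: 187·1 + 45·(-4) = 7)
  q = 6: r = 3, s = 0 − 6·1 = -6, t = 1 − 6·(-4) = 25  (check: 187·(-6) + 45·25 = 3)
  q = 2: r = 1, s = 1 − 2·(-6) = 13, t = -4 − 2·25 = -54  (check: 187·13 + 45·(-54) = 1)
The row with r = 1 (the gcd) gives the Bezout coefficients s = 13, t = -54.
Result: 187 · (13) + 45 · (-54) = 1.

gcd(187, 45) = 1; s = 13, t = -54 (check: 187·13 + 45·(-54) = 1).


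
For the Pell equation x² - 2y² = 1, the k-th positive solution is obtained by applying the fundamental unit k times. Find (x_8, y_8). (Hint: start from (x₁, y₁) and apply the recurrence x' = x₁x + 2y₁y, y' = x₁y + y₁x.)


Step 1: Find the fundamental solution (x₁, y₁) of x² - 2y² = 1.
  Expand √2 as a continued fraction. a₀ = ⌊√2⌋ = 1; iterate m_{k+1} = d_k·a_k − m_k, d_{k+1} = (2 − m_{k+1}²)/d_k, a_{k+1} = ⌊(a₀ + m_{k+1})/d_{k+1}⌋ (starting m₀ = 0, d₀ = 1), with convergents p_k = a_k·p_{k-1} + p_{k-2}, q_k = a_k·q_{k-1} + q_{k-2} (p₋₁ = 1, q₋₁ = 0):
  k = 0: a₀ = 1; p₀/q₀ = 1/1; p₀² − 2·q₀² = 1 − 2 = -1.
  k = 1: m = 1, d = 1, a = ⌊(1 + 1)/1⌋ = 2; p/q = (2·1 + 1)/(2·1 + 0) = 3/2; p² − 2·q² = 9 − 8 = 1.
  The first convergent with p² − 2·q² = 1 gives the fundamental solution (x₁, y₁) = (3, 2).
Step 2: Apply the recurrence (x_{n+1}, y_{n+1}) = (x₁x_n + 2y₁y_n, x₁y_n + y₁x_n) repeatedly.
  From (x_1, y_1) = (3, 2): x_2 = 3·3 + 2·2·2 = 17; y_2 = 3·2 + 2·3 = 12.
  From (x_2, y_2) = (17, 12): x_3 = 3·17 + 2·2·12 = 99; y_3 = 3·12 + 2·17 = 70.
  From (x_3, y_3) = (99, 70): x_4 = 3·99 + 2·2·70 = 577; y_4 = 3·70 + 2·99 = 408.
  From (x_4, y_4) = (577, 408): x_5 = 3·577 + 2·2·408 = 3363; y_5 = 3·408 + 2·577 = 2378.
  From (x_5, y_5) = (3363, 2378): x_6 = 3·3363 + 2·2·2378 = 19601; y_6 = 3·2378 + 2·3363 = 13860.
  From (x_6, y_6) = (19601, 13860): x_7 = 3·19601 + 2·2·13860 = 114243; y_7 = 3·13860 + 2·19601 = 80782.
  From (x_7, y_7) = (114243, 80782): x_8 = 3·114243 + 2·2·80782 = 665857; y_8 = 3·80782 + 2·114243 = 470832.
Step 3: Verify x_8² - 2·y_8² = 443365544449 - 443365544448 = 1 (should be 1). ✓

(x_1, y_1) = (3, 2); (x_8, y_8) = (665857, 470832).


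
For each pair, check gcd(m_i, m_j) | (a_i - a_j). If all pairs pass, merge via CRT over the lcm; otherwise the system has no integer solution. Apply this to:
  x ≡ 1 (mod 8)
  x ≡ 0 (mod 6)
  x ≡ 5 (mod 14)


Moduli 8, 6, 14 are not pairwise coprime, so CRT works modulo lcm(m_i) when all pairwise compatibility conditions hold.
Pairwise compatibility: gcd(m_i, m_j) must divide a_i - a_j for every pair.
Merge one congruence at a time:
  Start: x ≡ 1 (mod 8).
  Combine with x ≡ 0 (mod 6): gcd(8, 6) = 2, and 0 - 1 = -1 is NOT divisible by 2.
    ⇒ system is inconsistent (no integer solution).

No solution (the system is inconsistent).


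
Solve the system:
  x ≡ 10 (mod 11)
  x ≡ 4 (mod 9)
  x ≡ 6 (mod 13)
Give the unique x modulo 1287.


Moduli 11, 9, 13 are pairwise coprime; by CRT there is a unique solution modulo M = 11 · 9 · 13 = 1287.
Solve pairwise, accumulating the modulus:
  Start with x ≡ 10 (mod 11).
  Combine with x ≡ 4 (mod 9): since gcd(11, 9) = 1, we get a unique residue mod 99.
    Write x = 10 + 11·t and substitute into x ≡ 4 (mod 9): 11·t ≡ 4 − 10 = -6 (mod 9).
    Reduce coefficients mod 9: 2·t ≡ 3 (mod 9).
    The inverse of 2 mod 9 is 5 (since 2·5 = 10 = 1·9 + 1), so t ≡ 5·3 = 15 ≡ 6 (mod 9).
    Then x = 10 + 11·6 = 76, valid modulo lcm(11, 9) = 99: x ≡ 76 (mod 99).
  Combine with x ≡ 6 (mod 13): since gcd(99, 13) = 1, we get a unique residue mod 1287.
    Write x = 76 + 99·t and substitute into x ≡ 6 (mod 13): 99·t ≡ 6 − 76 = -70 (mod 13).
    Reduce coefficients mod 13: 8·t ≡ 8 (mod 13).
    The inverse of 8 mod 13 is 5 (since 8·5 = 40 = 3·13 + 1), so t ≡ 5·8 = 40 ≡ 1 (mod 13).
    Then x = 76 + 99·1 = 175, valid modulo lcm(99, 13) = 1287: x ≡ 175 (mod 1287).
Verify: 175 mod 11 = 10 ✓, 175 mod 9 = 4 ✓, 175 mod 13 = 6 ✓.

x ≡ 175 (mod 1287).


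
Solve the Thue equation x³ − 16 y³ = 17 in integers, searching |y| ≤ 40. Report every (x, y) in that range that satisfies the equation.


The equation is x³ - 16y³ = 17. For fixed y, x³ = 16·y³ + 17, so a solution requires the RHS to be a perfect cube.
Strategy: iterate y from -40 to 40, compute RHS = 16·y³ + 17, and check whether it is a (positive or negative) perfect cube.
Check small values of y:
  y = 0: RHS = 17 is not a perfect cube.
  y = 1: RHS = 33 is not a perfect cube.
  y = -1: RHS = 1 = (1)³ ⇒ x = 1 works.
  y = 2: RHS = 145 is not a perfect cube.
  y = -2: RHS = -111 is not a perfect cube.
  y = 3: RHS = 449 is not a perfect cube.
  y = -3: RHS = -415 is not a perfect cube.
Continuing the search up to |y| = 40 finds no further solutions beyond those listed.
Collected solutions: (1, -1).

Solutions (with |y| ≤ 40): (1, -1).


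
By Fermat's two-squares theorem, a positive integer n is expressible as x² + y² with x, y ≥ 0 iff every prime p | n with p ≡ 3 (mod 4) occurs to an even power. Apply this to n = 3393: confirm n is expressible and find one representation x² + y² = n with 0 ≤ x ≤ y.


Step 1: Factor n = 3393 = 3^2 · 13 · 29.
Step 2: Check the mod-4 condition on each prime factor: 3 ≡ 3 (mod 4), exponent 2 (must be even); 13 ≡ 1 (mod 4), exponent 1; 29 ≡ 1 (mod 4), exponent 1.
All primes ≡ 3 (mod 4) appear to even exponent (or don't appear), so by the two-squares theorem n IS expressible as a sum of two squares.
Step 3: Build a representation. Group n = k² · m with k = 3 and m = 13 · 29 = 377 (a product of primes ≡ 1 (mod 4)); a representation of m scales to one of n via (k·x)² + (k·y)² = k²(x² + y²). Each prime p ≡ 1 (mod 4) is itself a sum of two squares; find a² by testing p − a² for a perfect square:
  13: 13 − 1² = 12, 13 − 2² = 9 = 3² ⇒ 13 = 2² + 3².
  29: 29 − 1² = 28, 29 − 2² = 25 = 5² ⇒ 29 = 2² + 5².
  Combine using the Brahmagupta–Fibonacci identity (a² + b²)(c² + d²) = (ac − bd)² + (ad + bc)² = (ac + bd)² + (ad − bc)²:
  13 · 29 = 377: from (2² + 3²)(2² + 5²), take (2·2 − 3·5, 2·5 + 3·2) = (4 − 15, 10 + 6) = (-11, 16); dropping signs (only squares matter) gives (11, 16); check 11² + 16² = 121 + 256 = 377 ✓.
  Scale by k = 3: (3·11, 3·16) = (33, 48).
Step 4: Order so x ≤ y and verify: 33² + 48² = 1089 + 2304 = 3393 = n. ✓

n = 3393 = 33² + 48² (one valid representation with x ≤ y).


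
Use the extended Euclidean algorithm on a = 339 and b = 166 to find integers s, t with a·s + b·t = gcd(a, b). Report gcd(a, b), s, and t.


Euclidean algorithm on (339, 166) — divide until remainder is 0:
  339 = 2 · 166 + 7
  166 = 23 · 7 + 5
  7 = 1 · 5 + 2
  5 = 2 · 2 + 1
  2 = 2 · 1 + 0
gcd(339, 166) = 1.
Track Bezout coefficients alongside the remainders: start with r₀ = 339 = a·1 + b·0 (s = 1, t = 0) and r₁ = 166 = a·0 + b·1 (s = 0, t = 1); each new remainder r_{k+1} = r_{k-1} − q_k·r_k inherits s_{k+1} = s_{k-1} − q_k·s_k, t_{k+1} = t_{k-1} − q_k·t_k, so r_k = a·s_k + b·t_k at every step:
  q = 2: r = 7, s = 1 − 2·0 = 1, t = 0 − 2·1 = -2  (check: 339·1 + 166·(-2) = 7)
  q = 23: r = 5, s = 0 − 23·1 = -23, t = 1 − 23·(-2) = 47  (check: 339·(-23) + 166·47 = 5)
  q = 1: r = 2, s = 1 − 1·(-23) = 24, t = -2 − 1·47 = -49  (check: 339·24 + 166·(-49) = 2)
  q = 2: r = 1, s = -23 − 2·24 = -71, t = 47 − 2·(-49) = 145  (check: 339·(-71) + 166·145 = 1)
The row with r = 1 (the gcd) gives the Bezout coefficients s = -71, t = 145.
Result: 339 · (-71) + 166 · (145) = 1.

gcd(339, 166) = 1; s = -71, t = 145 (check: 339·(-71) + 166·145 = 1).


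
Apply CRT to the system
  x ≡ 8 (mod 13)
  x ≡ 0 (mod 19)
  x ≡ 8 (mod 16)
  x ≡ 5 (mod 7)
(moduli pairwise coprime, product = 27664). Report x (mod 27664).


Product of moduli M = 13 · 19 · 16 · 7 = 27664.
Merge one congruence at a time:
  Start: x ≡ 8 (mod 13).
  Combine with x ≡ 0 (mod 19); new modulus lcm = 247.
    Write x = 8 + 13·t and substitute into x ≡ 0 (mod 19): 13·t ≡ 0 − 8 = -8 (mod 19).
    Reduce coefficients mod 19: 13·t ≡ 11 (mod 19).
    The inverse of 13 mod 19 is 3 (since 13·3 = 39 = 2·19 + 1), so t ≡ 3·11 = 33 ≡ 14 (mod 19).
    Then x = 8 + 13·14 = 190, valid modulo lcm(13, 19) = 247: x ≡ 190 (mod 247).
  Combine with x ≡ 8 (mod 16); new modulus lcm = 3952.
    Write x = 190 + 247·t and substitute into x ≡ 8 (mod 16): 247·t ≡ 8 − 190 = -182 (mod 16).
    Reduce coefficients mod 16: 7·t ≡ 10 (mod 16).
    The inverse of 7 mod 16 is 7 (since 7·7 = 49 = 3·16 + 1), so t ≡ 7·10 = 70 ≡ 6 (mod 16).
    Then x = 190 + 247·6 = 1672, valid modulo lcm(247, 16) = 3952: x ≡ 1672 (mod 3952).
  Combine with x ≡ 5 (mod 7); new modulus lcm = 27664.
    Write x = 1672 + 3952·t and substitute into x ≡ 5 (mod 7): 3952·t ≡ 5 − 1672 = -1667 (mod 7).
    Reduce coefficients mod 7: 4·t ≡ 6 (mod 7).
    The inverse of 4 mod 7 is 2 (since 4·2 = 8 = 1·7 + 1), so t ≡ 2·6 = 12 ≡ 5 (mod 7).
    Then x = 1672 + 3952·5 = 21432, valid modulo lcm(3952, 7) = 27664: x ≡ 21432 (mod 27664).
Verify against each original: 21432 mod 13 = 8, 21432 mod 19 = 0, 21432 mod 16 = 8, 21432 mod 7 = 5.

x ≡ 21432 (mod 27664).


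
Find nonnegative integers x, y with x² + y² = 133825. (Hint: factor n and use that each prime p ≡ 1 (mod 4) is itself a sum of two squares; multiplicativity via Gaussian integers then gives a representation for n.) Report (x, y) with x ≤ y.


Step 1: Factor n = 133825 = 5^2 · 53 · 101.
Step 2: Check the mod-4 condition on each prime factor: 5 ≡ 1 (mod 4), exponent 2; 53 ≡ 1 (mod 4), exponent 1; 101 ≡ 1 (mod 4), exponent 1.
All primes ≡ 3 (mod 4) appear to even exponent (or don't appear), so by the two-squares theorem n IS expressible as a sum of two squares.
Step 3: Build a representation. Group n = k² · m with k = 5 and m = 53 · 101 = 5353 (a product of primes ≡ 1 (mod 4)); a representation of m scales to one of n via (k·x)² + (k·y)² = k²(x² + y²). Each prime p ≡ 1 (mod 4) is itself a sum of two squares; find a² by testing p − a² for a perfect square:
  53: 53 − 1² = 52, 53 − 2² = 49 = 7² ⇒ 53 = 2² + 7².
  101: 101 − 1² = 100 = 10² ⇒ 101 = 1² + 10².
  Combine using the Brahmagupta–Fibonacci identity (a² + b²)(c² + d²) = (ac − bd)² + (ad + bc)² = (ac + bd)² + (ad − bc)²:
  53 · 101 = 5353: from (2² + 7²)(1² + 10²), take (2·1 − 7·10, 2·10 + 7·1) = (2 − 70, 20 + 7) = (-68, 27); dropping signs (only squares matter) gives (68, 27); check 68² + 27² = 4624 + 729 = 5353 ✓.
  Scale by k = 5: (5·68, 5·27) = (340, 135).
Step 4: Order so x ≤ y and verify: 135² + 340² = 18225 + 115600 = 133825 = n. ✓

n = 133825 = 135² + 340² (one valid representation with x ≤ y).


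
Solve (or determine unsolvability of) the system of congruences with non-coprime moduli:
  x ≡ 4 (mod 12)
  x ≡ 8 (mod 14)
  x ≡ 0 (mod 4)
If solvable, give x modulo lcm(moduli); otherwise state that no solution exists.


Moduli 12, 14, 4 are not pairwise coprime, so CRT works modulo lcm(m_i) when all pairwise compatibility conditions hold.
Pairwise compatibility: gcd(m_i, m_j) must divide a_i - a_j for every pair.
Merge one congruence at a time:
  Start: x ≡ 4 (mod 12).
  Combine with x ≡ 8 (mod 14): gcd(12, 14) = 2; 8 - 4 = 4, which IS divisible by 2, so compatible.
    Write x = 4 + 12·t and substitute into x ≡ 8 (mod 14): 12·t ≡ 8 − 4 = 4 (mod 14).
    Divide the congruence (and modulus) by g = 2: 6·t ≡ 2 (mod 7).
    The inverse of 6 mod 7 is 6 (since 6·6 = 36 = 5·7 + 1), so t ≡ 6·2 = 12 ≡ 5 (mod 7).
    Then x = 4 + 12·5 = 64, valid modulo lcm(12, 14) = 84: x ≡ 64 (mod 84).
  Combine with x ≡ 0 (mod 4): gcd(84, 4) = 4; 0 - 64 = -64, which IS divisible by 4, so compatible.
    Write x = 64 + 84·t and substitute into x ≡ 0 (mod 4): 84·t ≡ 0 − 64 = -64 (mod 4).
    Divide the congruence (and modulus) by g = 4: 21·t ≡ -16 (mod 1).
    Modulo 1 every t works; take t = 0.
    Then x = 64 + 84·0 = 64, valid modulo lcm(84, 4) = 84: x ≡ 64 (mod 84).
Verify: 64 mod 12 = 4, 64 mod 14 = 8, 64 mod 4 = 0.

x ≡ 64 (mod 84).


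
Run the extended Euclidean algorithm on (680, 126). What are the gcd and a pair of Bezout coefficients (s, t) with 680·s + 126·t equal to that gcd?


Euclidean algorithm on (680, 126) — divide until remainder is 0:
  680 = 5 · 126 + 50
  126 = 2 · 50 + 26
  50 = 1 · 26 + 24
  26 = 1 · 24 + 2
  24 = 12 · 2 + 0
gcd(680, 126) = 2.
Track Bezout coefficients alongside the remainders: start with r₀ = 680 = a·1 + b·0 (s = 1, t = 0) and r₁ = 126 = a·0 + b·1 (s = 0, t = 1); each new remainder r_{k+1} = r_{k-1} − q_k·r_k inherits s_{k+1} = s_{k-1} − q_k·s_k, t_{k+1} = t_{k-1} − q_k·t_k, so r_k = a·s_k + b·t_k at every step:
  q = 5: r = 50, s = 1 − 5·0 = 1, t = 0 − 5·1 = -5  (check: 680·1 + 126·(-5) = 50)
  q = 2: r = 26, s = 0 − 2·1 = -2, t = 1 − 2·(-5) = 11  (check: 680·(-2) + 126·11 = 26)
  q = 1: r = 24, s = 1 − 1·(-2) = 3, t = -5 − 1·11 = -16  (check: 680·3 + 126·(-16) = 24)
  q = 1: r = 2, s = -2 − 1·3 = -5, t = 11 − 1·(-16) = 27  (check: 680·(-5) + 126·27 = 2)
The row with r = 2 (the gcd) gives the Bezout coefficients s = -5, t = 27.
Result: 680 · (-5) + 126 · (27) = 2.

gcd(680, 126) = 2; s = -5, t = 27 (check: 680·(-5) + 126·27 = 2).


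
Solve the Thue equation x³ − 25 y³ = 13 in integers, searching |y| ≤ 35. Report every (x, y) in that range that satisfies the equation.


The equation is x³ - 25y³ = 13. For fixed y, x³ = 25·y³ + 13, so a solution requires the RHS to be a perfect cube.
Strategy: iterate y from -35 to 35, compute RHS = 25·y³ + 13, and check whether it is a (positive or negative) perfect cube.
Check small values of y:
  y = 0: RHS = 13 is not a perfect cube.
  y = 1: RHS = 38 is not a perfect cube.
  y = -1: RHS = -12 is not a perfect cube.
  y = 2: RHS = 213 is not a perfect cube.
  y = -2: RHS = -187 is not a perfect cube.
  y = 3: RHS = 688 is not a perfect cube.
  y = -3: RHS = -662 is not a perfect cube.
Continuing the search up to |y| = 35 finds no solutions either.
No (x, y) in the scanned range satisfies the equation.

No integer solutions with |y| ≤ 35.


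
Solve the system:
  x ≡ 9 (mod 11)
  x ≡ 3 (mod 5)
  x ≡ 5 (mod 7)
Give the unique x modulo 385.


Moduli 11, 5, 7 are pairwise coprime; by CRT there is a unique solution modulo M = 11 · 5 · 7 = 385.
Solve pairwise, accumulating the modulus:
  Start with x ≡ 9 (mod 11).
  Combine with x ≡ 3 (mod 5): since gcd(11, 5) = 1, we get a unique residue mod 55.
    Write x = 9 + 11·t and substitute into x ≡ 3 (mod 5): 11·t ≡ 3 − 9 = -6 (mod 5).
    Reduce coefficients mod 5: 1·t ≡ 4 (mod 5).
    So t ≡ 4 (mod 5).
    Then x = 9 + 11·4 = 53, valid modulo lcm(11, 5) = 55: x ≡ 53 (mod 55).
  Combine with x ≡ 5 (mod 7): since gcd(55, 7) = 1, we get a unique residue mod 385.
    Write x = 53 + 55·t and substitute into x ≡ 5 (mod 7): 55·t ≡ 5 − 53 = -48 (mod 7).
    Reduce coefficients mod 7: 6·t ≡ 1 (mod 7).
    The inverse of 6 mod 7 is 6 (since 6·6 = 36 = 5·7 + 1), so t ≡ 6·1 = 6 ≡ 6 (mod 7).
    Then x = 53 + 55·6 = 383, valid modulo lcm(55, 7) = 385: x ≡ 383 (mod 385).
Verify: 383 mod 11 = 9 ✓, 383 mod 5 = 3 ✓, 383 mod 7 = 5 ✓.

x ≡ 383 (mod 385).


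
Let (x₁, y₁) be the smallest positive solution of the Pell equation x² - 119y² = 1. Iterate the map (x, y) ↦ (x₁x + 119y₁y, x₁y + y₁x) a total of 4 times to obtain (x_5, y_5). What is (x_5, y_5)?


Step 1: Find the fundamental solution (x₁, y₁) of x² - 119y² = 1.
  Expand √119 as a continued fraction. a₀ = ⌊√119⌋ = 10; iterate m_{k+1} = d_k·a_k − m_k, d_{k+1} = (119 − m_{k+1}²)/d_k, a_{k+1} = ⌊(a₀ + m_{k+1})/d_{k+1}⌋ (starting m₀ = 0, d₀ = 1), with convergents p_k = a_k·p_{k-1} + p_{k-2}, q_k = a_k·q_{k-1} + q_{k-2} (p₋₁ = 1, q₋₁ = 0):
  k = 0: a₀ = 10; p₀/q₀ = 10/1; p₀² − 119·q₀² = 100 − 119 = -19.
  k = 1: m = 10, d = 19, a = ⌊(10 + 10)/19⌋ = 1; p/q = (1·10 + 1)/(1·1 + 0) = 11/1; p² − 119·q² = 121 − 119 = 2.
  k = 2: m = 9, d = 2, a = ⌊(10 + 9)/2⌋ = 9; p/q = (9·11 + 10)/(9·1 + 1) = 109/10; p² − 119·q² = 11881 − 11900 = -19.
  k = 3: m = 9, d = 19, a = ⌊(10 + 9)/19⌋ = 1; p/q = (1·109 + 11)/(1·10 + 1) = 120/11; p² − 119·q² = 14400 − 14399 = 1.
  The first convergent with p² − 119·q² = 1 gives the fundamental solution (x₁, y₁) = (120, 11).
Step 2: Apply the recurrence (x_{n+1}, y_{n+1}) = (x₁x_n + 119y₁y_n, x₁y_n + y₁x_n) repeatedly.
  From (x_1, y_1) = (120, 11): x_2 = 120·120 + 119·11·11 = 28799; y_2 = 120·11 + 11·120 = 2640.
  From (x_2, y_2) = (28799, 2640): x_3 = 120·28799 + 119·11·2640 = 6911640; y_3 = 120·2640 + 11·28799 = 633589.
  From (x_3, y_3) = (6911640, 633589): x_4 = 120·6911640 + 119·11·633589 = 1658764801; y_4 = 120·633589 + 11·6911640 = 152058720.
  From (x_4, y_4) = (1658764801, 152058720): x_5 = 120·1658764801 + 119·11·152058720 = 398096640600; y_5 = 120·152058720 + 11·1658764801 = 36493459211.
Step 3: Verify x_5² - 119·y_5² = 158480935257005568360000 - 158480935257005568359999 = 1 (should be 1). ✓

(x_1, y_1) = (120, 11); (x_5, y_5) = (398096640600, 36493459211).


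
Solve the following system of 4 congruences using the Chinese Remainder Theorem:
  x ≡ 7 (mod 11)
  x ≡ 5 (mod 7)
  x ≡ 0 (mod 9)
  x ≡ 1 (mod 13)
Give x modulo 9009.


Product of moduli M = 11 · 7 · 9 · 13 = 9009.
Merge one congruence at a time:
  Start: x ≡ 7 (mod 11).
  Combine with x ≡ 5 (mod 7); new modulus lcm = 77.
    Write x = 7 + 11·t and substitute into x ≡ 5 (mod 7): 11·t ≡ 5 − 7 = -2 (mod 7).
    Reduce coefficients mod 7: 4·t ≡ 5 (mod 7).
    The inverse of 4 mod 7 is 2 (since 4·2 = 8 = 1·7 + 1), so t ≡ 2·5 = 10 ≡ 3 (mod 7).
    Then x = 7 + 11·3 = 40, valid modulo lcm(11, 7) = 77: x ≡ 40 (mod 77).
  Combine with x ≡ 0 (mod 9); new modulus lcm = 693.
    Write x = 40 + 77·t and substitute into x ≡ 0 (mod 9): 77·t ≡ 0 − 40 = -40 (mod 9).
    Reduce coefficients mod 9: 5·t ≡ 5 (mod 9).
    The inverse of 5 mod 9 is 2 (since 5·2 = 10 = 1·9 + 1), so t ≡ 2·5 = 10 ≡ 1 (mod 9).
    Then x = 40 + 77·1 = 117, valid modulo lcm(77, 9) = 693: x ≡ 117 (mod 693).
  Combine with x ≡ 1 (mod 13); new modulus lcm = 9009.
    Write x = 117 + 693·t and substitute into x ≡ 1 (mod 13): 693·t ≡ 1 − 117 = -116 (mod 13).
    Reduce coefficients mod 13: 4·t ≡ 1 (mod 13).
    The inverse of 4 mod 13 is 10 (since 4·10 = 40 = 3·13 + 1), so t ≡ 10·1 = 10 ≡ 10 (mod 13).
    Then x = 117 + 693·10 = 7047, valid modulo lcm(693, 13) = 9009: x ≡ 7047 (mod 9009).
Verify against each original: 7047 mod 11 = 7, 7047 mod 7 = 5, 7047 mod 9 = 0, 7047 mod 13 = 1.

x ≡ 7047 (mod 9009).


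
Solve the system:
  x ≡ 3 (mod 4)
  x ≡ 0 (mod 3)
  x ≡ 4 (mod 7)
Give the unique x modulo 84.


Moduli 4, 3, 7 are pairwise coprime; by CRT there is a unique solution modulo M = 4 · 3 · 7 = 84.
Solve pairwise, accumulating the modulus:
  Start with x ≡ 3 (mod 4).
  Combine with x ≡ 0 (mod 3): since gcd(4, 3) = 1, we get a unique residue mod 12.
    Write x = 3 + 4·t and substitute into x ≡ 0 (mod 3): 4·t ≡ 0 − 3 = -3 (mod 3).
    Reduce coefficients mod 3: 1·t ≡ 0 (mod 3).
    So t ≡ 0 (mod 3).
    Then x = 3 + 4·0 = 3, valid modulo lcm(4, 3) = 12: x ≡ 3 (mod 12).
  Combine with x ≡ 4 (mod 7): since gcd(12, 7) = 1, we get a unique residue mod 84.
    Write x = 3 + 12·t and substitute into x ≡ 4 (mod 7): 12·t ≡ 4 − 3 = 1 (mod 7).
    Reduce coefficients mod 7: 5·t ≡ 1 (mod 7).
    The inverse of 5 mod 7 is 3 (since 5·3 = 15 = 2·7 + 1), so t ≡ 3·1 = 3 ≡ 3 (mod 7).
    Then x = 3 + 12·3 = 39, valid modulo lcm(12, 7) = 84: x ≡ 39 (mod 84).
Verify: 39 mod 4 = 3 ✓, 39 mod 3 = 0 ✓, 39 mod 7 = 4 ✓.

x ≡ 39 (mod 84).


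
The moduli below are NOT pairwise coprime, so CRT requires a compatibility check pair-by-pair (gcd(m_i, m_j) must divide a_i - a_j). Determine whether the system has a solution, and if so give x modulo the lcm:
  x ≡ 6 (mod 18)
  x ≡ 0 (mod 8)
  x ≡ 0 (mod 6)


Moduli 18, 8, 6 are not pairwise coprime, so CRT works modulo lcm(m_i) when all pairwise compatibility conditions hold.
Pairwise compatibility: gcd(m_i, m_j) must divide a_i - a_j for every pair.
Merge one congruence at a time:
  Start: x ≡ 6 (mod 18).
  Combine with x ≡ 0 (mod 8): gcd(18, 8) = 2; 0 - 6 = -6, which IS divisible by 2, so compatible.
    Write x = 6 + 18·t and substitute into x ≡ 0 (mod 8): 18·t ≡ 0 − 6 = -6 (mod 8).
    Divide the congruence (and modulus) by g = 2: 9·t ≡ -3 (mod 4).
    Reduce coefficients mod 4: 1·t ≡ 1 (mod 4).
    So t ≡ 1 (mod 4).
    Then x = 6 + 18·1 = 24, valid modulo lcm(18, 8) = 72: x ≡ 24 (mod 72).
  Combine with x ≡ 0 (mod 6): gcd(72, 6) = 6; 0 - 24 = -24, which IS divisible by 6, so compatible.
    Write x = 24 + 72·t and substitute into x ≡ 0 (mod 6): 72·t ≡ 0 − 24 = -24 (mod 6).
    Divide the congruence (and modulus) by g = 6: 12·t ≡ -4 (mod 1).
    Modulo 1 every t works; take t = 0.
    Then x = 24 + 72·0 = 24, valid modulo lcm(72, 6) = 72: x ≡ 24 (mod 72).
Verify: 24 mod 18 = 6, 24 mod 8 = 0, 24 mod 6 = 0.

x ≡ 24 (mod 72).


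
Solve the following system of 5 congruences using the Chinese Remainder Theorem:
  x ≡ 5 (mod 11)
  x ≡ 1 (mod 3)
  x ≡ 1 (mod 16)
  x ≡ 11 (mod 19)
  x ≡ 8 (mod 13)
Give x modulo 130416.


Product of moduli M = 11 · 3 · 16 · 19 · 13 = 130416.
Merge one congruence at a time:
  Start: x ≡ 5 (mod 11).
  Combine with x ≡ 1 (mod 3); new modulus lcm = 33.
    Write x = 5 + 11·t and substitute into x ≡ 1 (mod 3): 11·t ≡ 1 − 5 = -4 (mod 3).
    Reduce coefficients mod 3: 2·t ≡ 2 (mod 3).
    The inverse of 2 mod 3 is 2 (since 2·2 = 4 = 1·3 + 1), so t ≡ 2·2 = 4 ≡ 1 (mod 3).
    Then x = 5 + 11·1 = 16, valid modulo lcm(11, 3) = 33: x ≡ 16 (mod 33).
  Combine with x ≡ 1 (mod 16); new modulus lcm = 528.
    Write x = 16 + 33·t and substitute into x ≡ 1 (mod 16): 33·t ≡ 1 − 16 = -15 (mod 16).
    Reduce coefficients mod 16: 1·t ≡ 1 (mod 16).
    So t ≡ 1 (mod 16).
    Then x = 16 + 33·1 = 49, valid modulo lcm(33, 16) = 528: x ≡ 49 (mod 528).
  Combine with x ≡ 11 (mod 19); new modulus lcm = 10032.
    Write x = 49 + 528·t and substitute into x ≡ 11 (mod 19): 528·t ≡ 11 − 49 = -38 (mod 19).
    Reduce coefficients mod 19: 15·t ≡ 0 (mod 19).
    The inverse of 15 mod 19 is 14 (since 15·14 = 210 = 11·19 + 1), so t ≡ 14·0 = 0 ≡ 0 (mod 19).
    Then x = 49 + 528·0 = 49, valid modulo lcm(528, 19) = 10032: x ≡ 49 (mod 10032).
  Combine with x ≡ 8 (mod 13); new modulus lcm = 130416.
    Write x = 49 + 10032·t and substitute into x ≡ 8 (mod 13): 10032·t ≡ 8 − 49 = -41 (mod 13).
    Reduce coefficients mod 13: 9·t ≡ 11 (mod 13).
    The inverse of 9 mod 13 is 3 (since 9·3 = 27 = 2·13 + 1), so t ≡ 3·11 = 33 ≡ 7 (mod 13).
    Then x = 49 + 10032·7 = 70273, valid modulo lcm(10032, 13) = 130416: x ≡ 70273 (mod 130416).
Verify against each original: 70273 mod 11 = 5, 70273 mod 3 = 1, 70273 mod 16 = 1, 70273 mod 19 = 11, 70273 mod 13 = 8.

x ≡ 70273 (mod 130416).


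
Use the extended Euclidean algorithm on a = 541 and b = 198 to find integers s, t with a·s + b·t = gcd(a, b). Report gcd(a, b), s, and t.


Euclidean algorithm on (541, 198) — divide until remainder is 0:
  541 = 2 · 198 + 145
  198 = 1 · 145 + 53
  145 = 2 · 53 + 39
  53 = 1 · 39 + 14
  39 = 2 · 14 + 11
  14 = 1 · 11 + 3
  11 = 3 · 3 + 2
  3 = 1 · 2 + 1
  2 = 2 · 1 + 0
gcd(541, 198) = 1.
Track Bezout coefficients alongside the remainders: start with r₀ = 541 = a·1 + b·0 (s = 1, t = 0) and r₁ = 198 = a·0 + b·1 (s = 0, t = 1); each new remainder r_{k+1} = r_{k-1} − q_k·r_k inherits s_{k+1} = s_{k-1} − q_k·s_k, t_{k+1} = t_{k-1} − q_k·t_k, so r_k = a·s_k + b·t_k at every step:
  q = 2: r = 145, s = 1 − 2·0 = 1, t = 0 − 2·1 = -2  (check: 541·1 + 198·(-2) = 145)
  q = 1: r = 53, s = 0 − 1·1 = -1, t = 1 − 1·(-2) = 3  (check: 541·(-1) + 198·3 = 53)
  q = 2: r = 39, s = 1 − 2·(-1) = 3, t = -2 − 2·3 = -8  (check: 541·3 + 198·(-8) = 39)
  q = 1: r = 14, s = -1 − 1·3 = -4, t = 3 − 1·(-8) = 11  (check: 541·(-4) + 198·11 = 14)
  q = 2: r = 11, s = 3 − 2·(-4) = 11, t = -8 − 2·11 = -30  (check: 541·11 + 198·(-30) = 11)
  q = 1: r = 3, s = -4 − 1·11 = -15, t = 11 − 1·(-30) = 41  (check: 541·(-15) + 198·41 = 3)
  q = 3: r = 2, s = 11 − 3·(-15) = 56, t = -30 − 3·41 = -153  (check: 541·56 + 198·(-153) = 2)
  q = 1: r = 1, s = -15 − 1·56 = -71, t = 41 − 1·(-153) = 194  (check: 541·(-71) + 198·194 = 1)
The row with r = 1 (the gcd) gives the Bezout coefficients s = -71, t = 194.
Result: 541 · (-71) + 198 · (194) = 1.

gcd(541, 198) = 1; s = -71, t = 194 (check: 541·(-71) + 198·194 = 1).


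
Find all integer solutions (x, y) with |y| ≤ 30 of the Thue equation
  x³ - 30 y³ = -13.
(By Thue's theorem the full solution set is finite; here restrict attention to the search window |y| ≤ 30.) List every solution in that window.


The equation is x³ - 30y³ = -13. For fixed y, x³ = 30·y³ − 13, so a solution requires the RHS to be a perfect cube.
Strategy: iterate y from -30 to 30, compute RHS = 30·y³ − 13, and check whether it is a (positive or negative) perfect cube.
Check small values of y:
  y = 0: RHS = -13 is not a perfect cube.
  y = 1: RHS = 17 is not a perfect cube.
  y = -1: RHS = -43 is not a perfect cube.
  y = 2: RHS = 227 is not a perfect cube.
  y = -2: RHS = -253 is not a perfect cube.
  y = 3: RHS = 797 is not a perfect cube.
  y = -3: RHS = -823 is not a perfect cube.
Continuing the search up to |y| = 30 finds no solutions either.
No (x, y) in the scanned range satisfies the equation.

No integer solutions with |y| ≤ 30.


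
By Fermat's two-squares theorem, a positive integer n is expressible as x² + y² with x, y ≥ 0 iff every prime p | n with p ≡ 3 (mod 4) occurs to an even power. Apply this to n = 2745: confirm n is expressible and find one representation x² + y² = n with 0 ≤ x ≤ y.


Step 1: Factor n = 2745 = 3^2 · 5 · 61.
Step 2: Check the mod-4 condition on each prime factor: 3 ≡ 3 (mod 4), exponent 2 (must be even); 5 ≡ 1 (mod 4), exponent 1; 61 ≡ 1 (mod 4), exponent 1.
All primes ≡ 3 (mod 4) appear to even exponent (or don't appear), so by the two-squares theorem n IS expressible as a sum of two squares.
Step 3: Build a representation. Group n = k² · m with k = 3 and m = 5 · 61 = 305 (a product of primes ≡ 1 (mod 4)); a representation of m scales to one of n via (k·x)² + (k·y)² = k²(x² + y²). Each prime p ≡ 1 (mod 4) is itself a sum of two squares; find a² by testing p − a² for a perfect square:
  5: 5 − 1² = 4 = 2² ⇒ 5 = 1² + 2².
  61: 61 − 1² = 60, 61 − 2² = 57, 61 − 3² = 52, 61 − 4² = 45, 61 − 5² = 36 = 6² ⇒ 61 = 5² + 6².
  Combine using the Brahmagupta–Fibonacci identity (a² + b²)(c² + d²) = (ac − bd)² + (ad + bc)² = (ac + bd)² + (ad − bc)²:
  5 · 61 = 305: from (1² + 2²)(5² + 6²), take (1·5 − 2·6, 1·6 + 2·5) = (5 − 12, 6 + 10) = (-7, 16); dropping signs (only squares matter) gives (7, 16); check 7² + 16² = 49 + 256 = 305 ✓.
  Scale by k = 3: (3·7, 3·16) = (21, 48).
Step 4: Order so x ≤ y and verify: 21² + 48² = 441 + 2304 = 2745 = n. ✓

n = 2745 = 21² + 48² (one valid representation with x ≤ y).


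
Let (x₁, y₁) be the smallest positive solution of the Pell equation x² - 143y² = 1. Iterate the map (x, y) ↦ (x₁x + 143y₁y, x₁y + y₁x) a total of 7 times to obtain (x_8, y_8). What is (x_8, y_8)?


Step 1: Find the fundamental solution (x₁, y₁) of x² - 143y² = 1.
  Expand √143 as a continued fraction. a₀ = ⌊√143⌋ = 11; iterate m_{k+1} = d_k·a_k − m_k, d_{k+1} = (143 − m_{k+1}²)/d_k, a_{k+1} = ⌊(a₀ + m_{k+1})/d_{k+1}⌋ (starting m₀ = 0, d₀ = 1), with convergents p_k = a_k·p_{k-1} + p_{k-2}, q_k = a_k·q_{k-1} + q_{k-2} (p₋₁ = 1, q₋₁ = 0):
  k = 0: a₀ = 11; p₀/q₀ = 11/1; p₀² − 143·q₀² = 121 − 143 = -22.
  k = 1: m = 11, d = 22, a = ⌊(11 + 11)/22⌋ = 1; p/q = (1·11 + 1)/(1·1 + 0) = 12/1; p² − 143·q² = 144 − 143 = 1.
  The first convergent with p² − 143·q² = 1 gives the fundamental solution (x₁, y₁) = (12, 1).
Step 2: Apply the recurrence (x_{n+1}, y_{n+1}) = (x₁x_n + 143y₁y_n, x₁y_n + y₁x_n) repeatedly.
  From (x_1, y_1) = (12, 1): x_2 = 12·12 + 143·1·1 = 287; y_2 = 12·1 + 1·12 = 24.
  From (x_2, y_2) = (287, 24): x_3 = 12·287 + 143·1·24 = 6876; y_3 = 12·24 + 1·287 = 575.
  From (x_3, y_3) = (6876, 575): x_4 = 12·6876 + 143·1·575 = 164737; y_4 = 12·575 + 1·6876 = 13776.
  From (x_4, y_4) = (164737, 13776): x_5 = 12·164737 + 143·1·13776 = 3946812; y_5 = 12·13776 + 1·164737 = 330049.
  From (x_5, y_5) = (3946812, 330049): x_6 = 12·3946812 + 143·1·330049 = 94558751; y_6 = 12·330049 + 1·3946812 = 7907400.
  From (x_6, y_6) = (94558751, 7907400): x_7 = 12·94558751 + 143·1·7907400 = 2265463212; y_7 = 12·7907400 + 1·94558751 = 189447551.
  From (x_7, y_7) = (2265463212, 189447551): x_8 = 12·2265463212 + 143·1·189447551 = 54276558337; y_8 = 12·189447551 + 1·2265463212 = 4538833824.
Step 3: Verify x_8² - 143·y_8² = 2945944784909764205569 - 2945944784909764205568 = 1 (should be 1). ✓

(x_1, y_1) = (12, 1); (x_8, y_8) = (54276558337, 4538833824).
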